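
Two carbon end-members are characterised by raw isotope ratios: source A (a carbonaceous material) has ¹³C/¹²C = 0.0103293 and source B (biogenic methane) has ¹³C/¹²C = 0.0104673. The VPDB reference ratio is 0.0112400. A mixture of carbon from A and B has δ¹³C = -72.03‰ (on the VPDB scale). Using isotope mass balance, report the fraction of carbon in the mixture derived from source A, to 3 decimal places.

δ_A = (0.0103293/0.0112400 − 1)×1000 = (0.918977 − 1)×1000 = -81.023‰
δ_B = (0.0104673/0.0112400 − 1)×1000 = (0.931254 − 1)×1000 = -68.746‰
f_A = (δ_mix − δ_B)/(δ_A − δ_B) = (-72.03 − (-68.746))/(-81.023 − (-68.746))
f_A = -3.284 / -12.278 = 0.2675

0.268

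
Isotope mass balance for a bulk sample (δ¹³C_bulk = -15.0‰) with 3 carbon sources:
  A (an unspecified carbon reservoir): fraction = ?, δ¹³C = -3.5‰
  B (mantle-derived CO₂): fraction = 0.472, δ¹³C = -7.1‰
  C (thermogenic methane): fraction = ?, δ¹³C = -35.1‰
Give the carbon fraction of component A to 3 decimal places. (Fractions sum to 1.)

Let f_A and f_C be the unknown fractions; fractions sum to 1 so f_A + f_C = 0.528.
Mass balance: Σ fᵢ·δᵢ = δ_bulk ⇒ f_A·(-3.5) + f_C·(-35.1) = -15.0 − (-3.351) = -11.649
Substitute f_C = 0.528 − f_A:
f_A·(-3.5 − -35.1) = -11.649 − 0.528×(-35.1) = 6.884
f_A = 6.884 / 31.6 = 0.2178

0.218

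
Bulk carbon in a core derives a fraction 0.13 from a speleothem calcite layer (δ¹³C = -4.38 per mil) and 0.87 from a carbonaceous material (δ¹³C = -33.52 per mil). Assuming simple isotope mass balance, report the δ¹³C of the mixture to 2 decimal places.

-29.73 per mil

δ_mix = f_A·δ_A + f_B·δ_B
δ_mix = 0.13 × (-4.38) + 0.87 × (-33.52)
δ_mix = -0.569 + -29.162 = -29.732 per mil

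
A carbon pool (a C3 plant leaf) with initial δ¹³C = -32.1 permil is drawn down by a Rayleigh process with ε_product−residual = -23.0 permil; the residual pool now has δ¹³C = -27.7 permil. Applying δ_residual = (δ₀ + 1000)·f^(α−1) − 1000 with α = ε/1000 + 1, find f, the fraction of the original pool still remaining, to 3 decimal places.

α − 1 = ε/1000 = -0.0230
(δ_res + 1000)/(δ₀ + 1000) = (-27.7 + 1000)/(-32.1 + 1000) = 972.3/967.9 = 1.004546
f = 1.004546^(1/-0.0230) = exp(ln(1.004546)/-0.0230) = exp(0.00454/-0.0230)
f = exp(-0.1972) = 0.8210

0.821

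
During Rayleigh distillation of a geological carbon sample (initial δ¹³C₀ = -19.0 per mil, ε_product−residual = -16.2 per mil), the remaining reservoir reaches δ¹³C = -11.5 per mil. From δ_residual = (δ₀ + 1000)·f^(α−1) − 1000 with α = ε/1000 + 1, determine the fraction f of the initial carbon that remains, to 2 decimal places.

0.62

α − 1 = ε/1000 = -0.0162
(δ_res + 1000)/(δ₀ + 1000) = (-11.5 + 1000)/(-19.0 + 1000) = 988.5/981.0 = 1.007645
f = 1.007645^(1/-0.0162) = exp(ln(1.007645)/-0.0162) = exp(0.00762/-0.0162)
f = exp(-0.4701) = 0.6249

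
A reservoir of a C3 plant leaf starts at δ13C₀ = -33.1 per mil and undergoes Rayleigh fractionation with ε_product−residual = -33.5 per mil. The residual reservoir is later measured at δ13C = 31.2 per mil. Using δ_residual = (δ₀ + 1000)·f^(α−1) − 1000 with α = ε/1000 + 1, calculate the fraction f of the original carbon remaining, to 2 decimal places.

0.15

α − 1 = ε/1000 = -0.0335
(δ_res + 1000)/(δ₀ + 1000) = (31.2 + 1000)/(-33.1 + 1000) = 1031.2/966.9 = 1.066501
f = 1.066501^(1/-0.0335) = exp(ln(1.066501)/-0.0335) = exp(0.06438/-0.0335)
f = exp(-1.9219) = 0.1463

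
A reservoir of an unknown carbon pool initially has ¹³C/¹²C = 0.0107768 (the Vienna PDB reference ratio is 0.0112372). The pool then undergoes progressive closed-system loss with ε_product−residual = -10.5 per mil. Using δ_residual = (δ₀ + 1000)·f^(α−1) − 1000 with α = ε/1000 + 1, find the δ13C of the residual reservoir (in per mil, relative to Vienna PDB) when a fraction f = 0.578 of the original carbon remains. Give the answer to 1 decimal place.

δ₀ = (0.0107768/0.0112372 − 1)×1000 = (0.959029 − 1)×1000 = -40.971 per mil
α − 1 = ε/1000 = -0.0105
f^(α−1) = 0.578^(-0.0105) = 1.005773
δ_res = (-40.971 + 1000) × 1.005773 − 1000 = 964.565 − 1000 = -35.44 per mil

-35.4 per mil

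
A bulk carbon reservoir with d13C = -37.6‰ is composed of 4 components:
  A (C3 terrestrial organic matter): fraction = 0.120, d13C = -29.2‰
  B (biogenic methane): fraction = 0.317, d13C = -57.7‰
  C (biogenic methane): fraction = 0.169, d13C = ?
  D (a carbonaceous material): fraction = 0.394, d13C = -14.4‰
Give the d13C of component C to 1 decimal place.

Isotope mass balance: δ_bulk = Σ fᵢ·δᵢ.
-37.6 = 0.120×(-29.2) + 0.317×(-57.7) + 0.169×δ_C + 0.394×(-14.4)
0.169·δ_C = -37.6 − (-27.469) = -10.131
δ_C = -10.131 / 0.169 = -59.95‰

-59.9‰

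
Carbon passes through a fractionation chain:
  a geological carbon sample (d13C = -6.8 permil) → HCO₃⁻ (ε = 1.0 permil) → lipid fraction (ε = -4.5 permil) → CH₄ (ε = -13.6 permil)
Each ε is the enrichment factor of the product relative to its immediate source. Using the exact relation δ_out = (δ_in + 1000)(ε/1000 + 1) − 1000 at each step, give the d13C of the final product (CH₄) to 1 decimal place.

-23.7 permil

step 1: δ = (-6.80 + 1000)·(1.0/1000 + 1) − 1000 = -5.81 permil
step 2: δ = (-5.81 + 1000)·(-4.5/1000 + 1) − 1000 = -10.28 permil
step 3: δ = (-10.28 + 1000)·(-13.6/1000 + 1) − 1000 = -23.74 permil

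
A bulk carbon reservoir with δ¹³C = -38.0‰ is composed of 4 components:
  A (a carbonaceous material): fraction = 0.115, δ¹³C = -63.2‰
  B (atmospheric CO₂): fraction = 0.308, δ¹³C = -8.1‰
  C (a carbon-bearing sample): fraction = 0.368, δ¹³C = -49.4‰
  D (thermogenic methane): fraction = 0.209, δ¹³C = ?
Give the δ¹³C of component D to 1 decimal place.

-48.1‰

Isotope mass balance: δ_bulk = Σ fᵢ·δᵢ.
-38.0 = 0.115×(-63.2) + 0.308×(-8.1) + 0.368×(-49.4) + 0.209×δ_D
0.209·δ_D = -38.0 − (-27.942) = -10.058
δ_D = -10.058 / 0.209 = -48.12‰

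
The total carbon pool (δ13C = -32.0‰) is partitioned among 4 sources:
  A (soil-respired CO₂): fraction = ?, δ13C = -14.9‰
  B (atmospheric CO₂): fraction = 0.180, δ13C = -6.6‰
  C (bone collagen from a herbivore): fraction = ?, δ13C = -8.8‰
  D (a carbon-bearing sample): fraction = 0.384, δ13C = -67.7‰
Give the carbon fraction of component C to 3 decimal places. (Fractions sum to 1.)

Let f_C and f_A be the unknown fractions; fractions sum to 1 so f_C + f_A = 0.436.
Mass balance: Σ fᵢ·δᵢ = δ_bulk ⇒ f_C·(-8.8) + f_A·(-14.9) = -32.0 − (-27.185) = -4.815
Substitute f_A = 0.436 − f_C:
f_C·(-8.8 − -14.9) = -4.815 − 0.436×(-14.9) = 1.681
f_C = 1.681 / 6.1 = 0.2756

0.276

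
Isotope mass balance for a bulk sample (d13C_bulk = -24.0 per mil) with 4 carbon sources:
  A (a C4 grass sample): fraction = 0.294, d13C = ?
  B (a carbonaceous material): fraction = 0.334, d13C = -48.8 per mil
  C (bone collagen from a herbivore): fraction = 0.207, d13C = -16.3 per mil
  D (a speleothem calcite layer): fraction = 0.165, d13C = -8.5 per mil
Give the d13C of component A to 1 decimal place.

Isotope mass balance: δ_bulk = Σ fᵢ·δᵢ.
-24.0 = 0.294×δ_A + 0.334×(-48.8) + 0.207×(-16.3) + 0.165×(-8.5)
0.294·δ_A = -24.0 − (-21.076) = -2.924
δ_A = -2.924 / 0.294 = -9.95 per mil

-9.9 per mil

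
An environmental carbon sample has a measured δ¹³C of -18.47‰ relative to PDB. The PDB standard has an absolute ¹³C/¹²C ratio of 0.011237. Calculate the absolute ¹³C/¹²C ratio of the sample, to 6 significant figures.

R_sample = R_standard × (δ¹³C/1000 + 1)
R_sample = 0.011237 × (-18.47/1000 + 1) = 0.011237 × 0.981530
R_sample = 0.0110295

0.0110295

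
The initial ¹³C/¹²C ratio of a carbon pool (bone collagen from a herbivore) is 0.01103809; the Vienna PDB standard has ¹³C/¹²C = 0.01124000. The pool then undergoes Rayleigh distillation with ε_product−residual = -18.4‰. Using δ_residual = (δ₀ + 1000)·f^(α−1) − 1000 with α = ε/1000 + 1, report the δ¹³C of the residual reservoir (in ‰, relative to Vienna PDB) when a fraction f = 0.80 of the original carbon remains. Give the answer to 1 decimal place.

-13.9‰

δ₀ = (0.01103809/0.01124000 − 1)×1000 = (0.982036 − 1)×1000 = -17.964‰
α − 1 = ε/1000 = -0.0184
f^(α−1) = 0.80^(-0.0184) = 1.004114
δ_res = (-17.964 + 1000) × 1.004114 − 1000 = 986.077 − 1000 = -13.92‰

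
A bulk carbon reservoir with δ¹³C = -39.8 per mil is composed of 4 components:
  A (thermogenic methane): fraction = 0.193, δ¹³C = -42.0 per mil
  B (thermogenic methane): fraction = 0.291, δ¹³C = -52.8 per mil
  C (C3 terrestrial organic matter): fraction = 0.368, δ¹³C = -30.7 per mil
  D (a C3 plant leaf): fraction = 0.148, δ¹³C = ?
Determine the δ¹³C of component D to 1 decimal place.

-34.0 per mil

Isotope mass balance: δ_bulk = Σ fᵢ·δᵢ.
-39.8 = 0.193×(-42.0) + 0.291×(-52.8) + 0.368×(-30.7) + 0.148×δ_D
0.148·δ_D = -39.8 − (-34.768) = -5.032
δ_D = -5.032 / 0.148 = -34.00 per mil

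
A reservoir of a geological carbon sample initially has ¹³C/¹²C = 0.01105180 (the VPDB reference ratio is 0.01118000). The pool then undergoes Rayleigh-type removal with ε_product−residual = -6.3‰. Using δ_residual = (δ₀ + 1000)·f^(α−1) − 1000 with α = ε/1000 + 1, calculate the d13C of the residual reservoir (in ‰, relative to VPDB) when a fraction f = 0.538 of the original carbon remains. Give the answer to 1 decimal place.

δ₀ = (0.01105180/0.01118000 − 1)×1000 = (0.988533 − 1)×1000 = -11.467‰
α − 1 = ε/1000 = -0.0063
f^(α−1) = 0.538^(-0.0063) = 1.003913
δ_res = (-11.467 + 1000) × 1.003913 − 1000 = 992.401 − 1000 = -7.60‰

-7.6‰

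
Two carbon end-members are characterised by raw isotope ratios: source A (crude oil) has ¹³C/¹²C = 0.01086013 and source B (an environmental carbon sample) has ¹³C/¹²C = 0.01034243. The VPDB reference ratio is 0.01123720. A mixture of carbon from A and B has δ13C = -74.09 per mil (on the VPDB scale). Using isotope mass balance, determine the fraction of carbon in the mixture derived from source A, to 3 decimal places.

δ_A = (0.01086013/0.01123720 − 1)×1000 = (0.966444 − 1)×1000 = -33.556 per mil
δ_B = (0.01034243/0.01123720 − 1)×1000 = (0.920374 − 1)×1000 = -79.626 per mil
f_A = (δ_mix − δ_B)/(δ_A − δ_B) = (-74.09 − (-79.626))/(-33.556 − (-79.626))
f_A = 5.536 / 46.070 = 0.1202

0.120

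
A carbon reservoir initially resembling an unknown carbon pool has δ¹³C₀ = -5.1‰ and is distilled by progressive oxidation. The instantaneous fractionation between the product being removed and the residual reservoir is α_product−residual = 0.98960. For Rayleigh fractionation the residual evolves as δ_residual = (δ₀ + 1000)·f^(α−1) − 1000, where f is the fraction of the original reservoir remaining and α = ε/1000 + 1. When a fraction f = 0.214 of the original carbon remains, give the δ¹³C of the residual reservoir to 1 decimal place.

Rayleigh residual: δ_res = (δ₀ + 1000)·f^(α−1) − 1000
α − 1 = -0.01040
f^(α−1) = 0.214^(-0.01040) = 1.016164
δ_res = (-5.1 + 1000) × 1.016164 − 1000 = 1010.981 − 1000 = 10.98‰

11.0‰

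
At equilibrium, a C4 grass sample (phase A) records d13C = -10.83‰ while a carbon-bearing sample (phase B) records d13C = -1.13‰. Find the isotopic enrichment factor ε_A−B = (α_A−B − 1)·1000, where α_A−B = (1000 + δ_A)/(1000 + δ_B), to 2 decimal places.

-9.71‰

α_A−B = (1000 + -10.83) / (1000 + -1.13) = 989.17 / 998.87 = 0.990289
ε_A−B = (0.990289 − 1) × 1000 = -9.711‰
(The approximation ε ≈ δ_A − δ_B would give -9.70‰.)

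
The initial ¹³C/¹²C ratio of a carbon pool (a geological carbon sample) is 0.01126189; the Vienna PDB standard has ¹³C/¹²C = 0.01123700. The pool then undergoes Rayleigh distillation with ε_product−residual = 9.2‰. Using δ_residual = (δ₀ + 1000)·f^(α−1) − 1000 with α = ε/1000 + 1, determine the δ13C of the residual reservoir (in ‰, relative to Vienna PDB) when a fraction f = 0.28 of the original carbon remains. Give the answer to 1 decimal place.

-9.5‰

δ₀ = (0.01126189/0.01123700 − 1)×1000 = (1.002215 − 1)×1000 = 2.215‰
α − 1 = ε/1000 = 0.0092
f^(α−1) = 0.28^(0.0092) = 0.988357
δ_res = (2.215 + 1000) × 0.988357 − 1000 = 990.546 − 1000 = -9.45‰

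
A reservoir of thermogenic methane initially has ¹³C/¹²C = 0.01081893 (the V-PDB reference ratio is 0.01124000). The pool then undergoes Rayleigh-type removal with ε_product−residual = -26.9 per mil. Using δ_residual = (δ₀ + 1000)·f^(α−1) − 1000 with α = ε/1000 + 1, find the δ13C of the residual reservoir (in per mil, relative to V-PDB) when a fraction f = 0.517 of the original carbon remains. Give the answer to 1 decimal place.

δ₀ = (0.01081893/0.01124000 − 1)×1000 = (0.962538 − 1)×1000 = -37.462 per mil
α − 1 = ε/1000 = -0.0269
f^(α−1) = 0.517^(-0.0269) = 1.017905
δ_res = (-37.462 + 1000) × 1.017905 − 1000 = 979.772 − 1000 = -20.23 per mil

-20.2 per mil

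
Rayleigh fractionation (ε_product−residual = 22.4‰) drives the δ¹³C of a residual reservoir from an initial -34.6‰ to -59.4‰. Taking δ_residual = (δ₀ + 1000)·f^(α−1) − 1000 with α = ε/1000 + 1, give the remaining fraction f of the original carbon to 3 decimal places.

0.313

α − 1 = ε/1000 = 0.0224
(δ_res + 1000)/(δ₀ + 1000) = (-59.4 + 1000)/(-34.6 + 1000) = 940.6/965.4 = 0.974311
f = 0.974311^(1/0.0224) = exp(ln(0.974311)/0.0224) = exp(-0.02602/0.0224)
f = exp(-1.1618) = 0.3129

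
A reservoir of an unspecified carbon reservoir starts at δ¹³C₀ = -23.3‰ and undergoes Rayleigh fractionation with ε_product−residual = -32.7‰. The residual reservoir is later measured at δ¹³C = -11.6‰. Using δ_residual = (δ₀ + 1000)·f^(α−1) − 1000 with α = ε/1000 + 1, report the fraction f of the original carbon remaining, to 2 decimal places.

0.69

α − 1 = ε/1000 = -0.0327
(δ_res + 1000)/(δ₀ + 1000) = (-11.6 + 1000)/(-23.3 + 1000) = 988.4/976.7 = 1.011979
f = 1.011979^(1/-0.0327) = exp(ln(1.011979)/-0.0327) = exp(0.01191/-0.0327)
f = exp(-0.3642) = 0.6948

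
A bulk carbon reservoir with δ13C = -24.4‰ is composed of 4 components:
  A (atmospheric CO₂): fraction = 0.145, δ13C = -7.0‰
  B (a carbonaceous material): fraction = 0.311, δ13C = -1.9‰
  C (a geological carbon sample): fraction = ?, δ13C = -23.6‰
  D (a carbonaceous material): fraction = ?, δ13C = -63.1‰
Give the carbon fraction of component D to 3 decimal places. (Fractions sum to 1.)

Let f_D and f_C be the unknown fractions; fractions sum to 1 so f_D + f_C = 0.544.
Mass balance: Σ fᵢ·δᵢ = δ_bulk ⇒ f_D·(-63.1) + f_C·(-23.6) = -24.4 − (-1.606) = -22.794
Substitute f_C = 0.544 − f_D:
f_D·(-63.1 − -23.6) = -22.794 − 0.544×(-23.6) = -9.956
f_D = -9.956 / -39.5 = 0.2520

0.252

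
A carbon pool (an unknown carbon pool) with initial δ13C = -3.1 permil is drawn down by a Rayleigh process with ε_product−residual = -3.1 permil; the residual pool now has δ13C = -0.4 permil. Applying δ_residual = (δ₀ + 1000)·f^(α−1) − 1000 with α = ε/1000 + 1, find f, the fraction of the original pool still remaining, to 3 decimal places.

0.418

α − 1 = ε/1000 = -0.0031
(δ_res + 1000)/(δ₀ + 1000) = (-0.4 + 1000)/(-3.1 + 1000) = 999.6/996.9 = 1.002708
f = 1.002708^(1/-0.0031) = exp(ln(1.002708)/-0.0031) = exp(0.00270/-0.0031)
f = exp(-0.8725) = 0.4179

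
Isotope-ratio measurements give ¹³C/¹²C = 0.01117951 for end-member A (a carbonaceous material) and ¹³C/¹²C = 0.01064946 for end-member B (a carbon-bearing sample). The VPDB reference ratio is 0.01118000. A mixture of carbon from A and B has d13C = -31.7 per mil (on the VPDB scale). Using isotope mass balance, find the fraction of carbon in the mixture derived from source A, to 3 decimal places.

0.332

δ_A = (0.01117951/0.01118000 − 1)×1000 = (0.999956 − 1)×1000 = -0.044 per mil
δ_B = (0.01064946/0.01118000 − 1)×1000 = (0.952546 − 1)×1000 = -47.454 per mil
f_A = (δ_mix − δ_B)/(δ_A − δ_B) = (-31.7 − (-47.454))/(-0.044 − (-47.454))
f_A = 15.754 / 47.411 = 0.3323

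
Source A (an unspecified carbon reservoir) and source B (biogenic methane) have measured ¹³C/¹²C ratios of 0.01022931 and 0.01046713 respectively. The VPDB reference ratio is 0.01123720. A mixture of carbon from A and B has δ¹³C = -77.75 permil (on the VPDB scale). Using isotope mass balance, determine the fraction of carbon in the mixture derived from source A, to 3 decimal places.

δ_A = (0.01022931/0.01123720 − 1)×1000 = (0.910308 − 1)×1000 = -89.692 permil
δ_B = (0.01046713/0.01123720 − 1)×1000 = (0.931471 − 1)×1000 = -68.529 permil
f_A = (δ_mix − δ_B)/(δ_A − δ_B) = (-77.75 − (-68.529))/(-89.692 − (-68.529))
f_A = -9.221 / -21.164 = 0.4357

0.436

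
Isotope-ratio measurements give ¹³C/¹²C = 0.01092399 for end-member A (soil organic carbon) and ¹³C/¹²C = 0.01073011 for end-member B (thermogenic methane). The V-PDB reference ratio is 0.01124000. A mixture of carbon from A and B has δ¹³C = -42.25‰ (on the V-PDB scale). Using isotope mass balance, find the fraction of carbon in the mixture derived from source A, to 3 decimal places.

0.181

δ_A = (0.01092399/0.01124000 − 1)×1000 = (0.971885 − 1)×1000 = -28.115‰
δ_B = (0.01073011/0.01124000 − 1)×1000 = (0.954636 − 1)×1000 = -45.364‰
f_A = (δ_mix − δ_B)/(δ_A − δ_B) = (-42.25 − (-45.364))/(-28.115 − (-45.364))
f_A = 3.114 / 17.249 = 0.1805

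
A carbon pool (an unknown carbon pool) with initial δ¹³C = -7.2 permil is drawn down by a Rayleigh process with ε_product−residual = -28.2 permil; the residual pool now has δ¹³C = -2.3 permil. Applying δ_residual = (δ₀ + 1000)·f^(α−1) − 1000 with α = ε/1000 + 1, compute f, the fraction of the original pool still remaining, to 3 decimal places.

0.840

α − 1 = ε/1000 = -0.0282
(δ_res + 1000)/(δ₀ + 1000) = (-2.3 + 1000)/(-7.2 + 1000) = 997.7/992.8 = 1.004936
f = 1.004936^(1/-0.0282) = exp(ln(1.004936)/-0.0282) = exp(0.00492/-0.0282)
f = exp(-0.1746) = 0.8398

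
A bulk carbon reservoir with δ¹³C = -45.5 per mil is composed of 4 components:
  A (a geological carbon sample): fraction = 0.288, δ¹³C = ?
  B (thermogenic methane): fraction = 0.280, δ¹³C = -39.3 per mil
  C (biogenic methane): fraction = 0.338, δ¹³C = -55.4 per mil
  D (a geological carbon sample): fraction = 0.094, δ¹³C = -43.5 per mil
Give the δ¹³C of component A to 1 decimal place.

-40.6 per mil

Isotope mass balance: δ_bulk = Σ fᵢ·δᵢ.
-45.5 = 0.288×δ_A + 0.280×(-39.3) + 0.338×(-55.4) + 0.094×(-43.5)
0.288·δ_A = -45.5 − (-33.818) = -11.682
δ_A = -11.682 / 0.288 = -40.56 per mil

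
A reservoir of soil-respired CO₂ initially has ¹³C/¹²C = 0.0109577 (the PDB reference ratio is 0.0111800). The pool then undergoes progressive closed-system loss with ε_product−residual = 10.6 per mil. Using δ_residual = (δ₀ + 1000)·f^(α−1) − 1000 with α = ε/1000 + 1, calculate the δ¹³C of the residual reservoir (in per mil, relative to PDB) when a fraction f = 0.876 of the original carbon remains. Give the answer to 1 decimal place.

-21.3 per mil

δ₀ = (0.0109577/0.0111800 − 1)×1000 = (0.980116 − 1)×1000 = -19.884 per mil
α − 1 = ε/1000 = 0.0106
f^(α−1) = 0.876^(0.0106) = 0.998598
δ_res = (-19.884 + 1000) × 0.998598 − 1000 = 978.742 − 1000 = -21.26 per mil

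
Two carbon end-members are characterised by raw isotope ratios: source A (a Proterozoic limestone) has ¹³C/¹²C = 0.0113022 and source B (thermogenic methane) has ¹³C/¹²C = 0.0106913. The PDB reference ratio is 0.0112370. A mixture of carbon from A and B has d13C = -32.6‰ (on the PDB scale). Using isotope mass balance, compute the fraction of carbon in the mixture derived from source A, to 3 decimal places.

0.294

δ_A = (0.0113022/0.0112370 − 1)×1000 = (1.005802 − 1)×1000 = 5.802‰
δ_B = (0.0106913/0.0112370 − 1)×1000 = (0.951437 − 1)×1000 = -48.563‰
f_A = (δ_mix − δ_B)/(δ_A − δ_B) = (-32.6 − (-48.563))/(5.802 − (-48.563))
f_A = 15.963 / 54.365 = 0.2936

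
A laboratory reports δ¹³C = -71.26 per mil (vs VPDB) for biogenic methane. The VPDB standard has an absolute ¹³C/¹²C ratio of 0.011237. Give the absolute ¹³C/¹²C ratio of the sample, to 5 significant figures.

R_sample = R_standard × (δ¹³C/1000 + 1)
R_sample = 0.011237 × (-71.26/1000 + 1) = 0.011237 × 0.928740
R_sample = 0.0104363

0.010436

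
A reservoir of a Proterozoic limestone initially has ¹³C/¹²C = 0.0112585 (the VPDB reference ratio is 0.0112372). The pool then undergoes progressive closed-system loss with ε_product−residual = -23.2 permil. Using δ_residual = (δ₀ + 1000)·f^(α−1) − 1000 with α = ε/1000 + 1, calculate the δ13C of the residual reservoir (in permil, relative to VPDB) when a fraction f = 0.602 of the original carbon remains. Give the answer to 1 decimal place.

13.8 permil

δ₀ = (0.0112585/0.0112372 − 1)×1000 = (1.001895 − 1)×1000 = 1.895 permil
α − 1 = ε/1000 = -0.0232
f^(α−1) = 0.602^(-0.0232) = 1.011844
δ_res = (1.895 + 1000) × 1.011844 − 1000 = 1013.761 − 1000 = 13.76 permil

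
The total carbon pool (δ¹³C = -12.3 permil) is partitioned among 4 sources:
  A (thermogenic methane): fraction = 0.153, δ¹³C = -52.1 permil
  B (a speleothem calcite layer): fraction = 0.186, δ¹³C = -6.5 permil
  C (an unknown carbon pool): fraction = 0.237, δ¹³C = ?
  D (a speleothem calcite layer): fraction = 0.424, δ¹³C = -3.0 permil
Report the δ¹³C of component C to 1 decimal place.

-7.8 permil

Isotope mass balance: δ_bulk = Σ fᵢ·δᵢ.
-12.3 = 0.153×(-52.1) + 0.186×(-6.5) + 0.237×δ_C + 0.424×(-3.0)
0.237·δ_C = -12.3 − (-10.452) = -1.848
δ_C = -1.848 / 0.237 = -7.80 permil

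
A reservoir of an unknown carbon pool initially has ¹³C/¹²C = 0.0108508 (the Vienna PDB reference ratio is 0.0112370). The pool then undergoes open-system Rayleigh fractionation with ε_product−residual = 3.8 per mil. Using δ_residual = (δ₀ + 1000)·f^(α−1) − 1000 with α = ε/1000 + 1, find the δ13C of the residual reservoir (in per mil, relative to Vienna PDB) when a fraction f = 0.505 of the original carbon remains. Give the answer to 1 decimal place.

δ₀ = (0.0108508/0.0112370 − 1)×1000 = (0.965631 − 1)×1000 = -34.369 per mil
α − 1 = ε/1000 = 0.0038
f^(α−1) = 0.505^(0.0038) = 0.997407
δ_res = (-34.369 + 1000) × 0.997407 − 1000 = 963.128 − 1000 = -36.87 per mil

-36.9 per mil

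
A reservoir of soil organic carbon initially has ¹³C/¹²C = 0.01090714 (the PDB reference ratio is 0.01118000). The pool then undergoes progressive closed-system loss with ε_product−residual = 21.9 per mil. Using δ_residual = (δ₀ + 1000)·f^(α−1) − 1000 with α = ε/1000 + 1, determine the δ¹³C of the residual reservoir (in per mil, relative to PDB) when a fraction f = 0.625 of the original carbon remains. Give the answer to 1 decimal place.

δ₀ = (0.01090714/0.01118000 − 1)×1000 = (0.975594 − 1)×1000 = -24.406 per mil
α − 1 = ε/1000 = 0.0219
f^(α−1) = 0.625^(0.0219) = 0.989760
δ_res = (-24.406 + 1000) × 0.989760 − 1000 = 965.604 − 1000 = -34.40 per mil

-34.4 per mil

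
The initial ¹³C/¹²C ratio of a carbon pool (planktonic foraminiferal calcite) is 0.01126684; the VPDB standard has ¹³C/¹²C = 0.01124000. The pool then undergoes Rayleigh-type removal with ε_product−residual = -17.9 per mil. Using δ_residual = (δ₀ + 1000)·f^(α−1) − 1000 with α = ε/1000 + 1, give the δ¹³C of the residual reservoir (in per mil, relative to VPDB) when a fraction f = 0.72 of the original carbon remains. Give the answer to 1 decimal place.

δ₀ = (0.01126684/0.01124000 − 1)×1000 = (1.002388 − 1)×1000 = 2.388 per mil
α − 1 = ε/1000 = -0.0179
f^(α−1) = 0.72^(-0.0179) = 1.005898
δ_res = (2.388 + 1000) × 1.005898 − 1000 = 1008.300 − 1000 = 8.30 per mil

8.3 per mil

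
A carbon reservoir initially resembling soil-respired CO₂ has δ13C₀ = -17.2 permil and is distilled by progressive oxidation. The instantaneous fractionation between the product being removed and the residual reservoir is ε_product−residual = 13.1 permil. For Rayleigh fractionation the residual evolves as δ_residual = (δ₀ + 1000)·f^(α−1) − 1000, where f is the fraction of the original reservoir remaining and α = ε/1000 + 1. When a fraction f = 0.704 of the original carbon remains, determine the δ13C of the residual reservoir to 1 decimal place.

Rayleigh residual: δ_res = (δ₀ + 1000)·f^(α−1) − 1000
α = ε/1000 + 1 = 1.01310, so α − 1 = 0.01310
f^(α−1) = 0.704^(0.01310) = 0.995413
δ_res = (-17.2 + 1000) × 0.995413 − 1000 = 978.292 − 1000 = -21.71 permil

-21.7 permil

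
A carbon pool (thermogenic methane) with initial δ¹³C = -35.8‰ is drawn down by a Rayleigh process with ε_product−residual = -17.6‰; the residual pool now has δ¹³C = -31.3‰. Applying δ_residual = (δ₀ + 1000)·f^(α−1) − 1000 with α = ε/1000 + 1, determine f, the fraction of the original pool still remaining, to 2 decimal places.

0.77

α − 1 = ε/1000 = -0.0176
(δ_res + 1000)/(δ₀ + 1000) = (-31.3 + 1000)/(-35.8 + 1000) = 968.7/964.2 = 1.004667
f = 1.004667^(1/-0.0176) = exp(ln(1.004667)/-0.0176) = exp(0.00466/-0.0176)
f = exp(-0.2646) = 0.7675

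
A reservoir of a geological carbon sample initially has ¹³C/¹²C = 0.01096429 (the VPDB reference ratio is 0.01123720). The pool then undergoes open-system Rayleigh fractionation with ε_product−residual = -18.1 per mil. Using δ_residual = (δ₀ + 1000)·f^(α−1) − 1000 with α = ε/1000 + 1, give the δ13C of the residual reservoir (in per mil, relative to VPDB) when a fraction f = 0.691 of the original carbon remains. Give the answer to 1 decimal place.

δ₀ = (0.01096429/0.01123720 − 1)×1000 = (0.975714 − 1)×1000 = -24.286 per mil
α − 1 = ε/1000 = -0.0181
f^(α−1) = 0.691^(-0.0181) = 1.006712
δ_res = (-24.286 + 1000) × 1.006712 − 1000 = 982.263 − 1000 = -17.74 per mil

-17.7 per mil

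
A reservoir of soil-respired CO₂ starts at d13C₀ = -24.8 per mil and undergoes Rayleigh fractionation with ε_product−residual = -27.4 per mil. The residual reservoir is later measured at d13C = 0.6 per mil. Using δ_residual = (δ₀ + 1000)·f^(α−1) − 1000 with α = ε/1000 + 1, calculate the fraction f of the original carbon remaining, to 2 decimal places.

0.39

α − 1 = ε/1000 = -0.0274
(δ_res + 1000)/(δ₀ + 1000) = (0.6 + 1000)/(-24.8 + 1000) = 1000.6/975.2 = 1.026046
f = 1.026046^(1/-0.0274) = exp(ln(1.026046)/-0.0274) = exp(0.02571/-0.0274)
f = exp(-0.9384) = 0.3912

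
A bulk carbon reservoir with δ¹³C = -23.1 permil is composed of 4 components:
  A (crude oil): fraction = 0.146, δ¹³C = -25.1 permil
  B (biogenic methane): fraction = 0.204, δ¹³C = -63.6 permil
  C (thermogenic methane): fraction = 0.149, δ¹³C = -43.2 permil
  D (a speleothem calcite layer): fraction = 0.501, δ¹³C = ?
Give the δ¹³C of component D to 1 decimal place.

0.0 permil

Isotope mass balance: δ_bulk = Σ fᵢ·δᵢ.
-23.1 = 0.146×(-25.1) + 0.204×(-63.6) + 0.149×(-43.2) + 0.501×δ_D
0.501·δ_D = -23.1 − (-23.076) = -0.024
δ_D = -0.024 / 0.501 = -0.05 permil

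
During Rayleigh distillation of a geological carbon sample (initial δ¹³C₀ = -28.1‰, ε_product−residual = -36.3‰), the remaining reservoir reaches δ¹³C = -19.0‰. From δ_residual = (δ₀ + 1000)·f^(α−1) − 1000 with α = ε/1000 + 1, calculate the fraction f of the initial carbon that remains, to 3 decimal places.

0.774

α − 1 = ε/1000 = -0.0363
(δ_res + 1000)/(δ₀ + 1000) = (-19.0 + 1000)/(-28.1 + 1000) = 981.0/971.9 = 1.009363
f = 1.009363^(1/-0.0363) = exp(ln(1.009363)/-0.0363) = exp(0.00932/-0.0363)
f = exp(-0.2567) = 0.7736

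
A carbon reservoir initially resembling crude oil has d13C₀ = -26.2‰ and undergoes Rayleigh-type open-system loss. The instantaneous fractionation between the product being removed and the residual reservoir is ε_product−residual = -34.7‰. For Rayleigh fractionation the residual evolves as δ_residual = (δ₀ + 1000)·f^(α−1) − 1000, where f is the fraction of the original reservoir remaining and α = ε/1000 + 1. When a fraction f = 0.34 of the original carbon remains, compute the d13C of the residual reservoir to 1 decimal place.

10.9‰

Rayleigh residual: δ_res = (δ₀ + 1000)·f^(α−1) − 1000
α = ε/1000 + 1 = 0.96530, so α − 1 = -0.03470
f^(α−1) = 0.34^(-0.03470) = 1.038144
δ_res = (-26.2 + 1000) × 1.038144 − 1000 = 1010.945 − 1000 = 10.94‰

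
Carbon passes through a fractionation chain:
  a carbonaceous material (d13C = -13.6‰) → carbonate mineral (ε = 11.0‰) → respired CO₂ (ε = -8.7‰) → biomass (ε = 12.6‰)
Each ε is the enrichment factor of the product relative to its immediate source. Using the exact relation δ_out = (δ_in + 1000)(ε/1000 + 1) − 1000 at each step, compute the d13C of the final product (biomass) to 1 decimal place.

step 1: δ = (-13.60 + 1000)·(11.0/1000 + 1) − 1000 = -2.75‰
step 2: δ = (-2.75 + 1000)·(-8.7/1000 + 1) − 1000 = -11.43‰
step 3: δ = (-11.43 + 1000)·(12.6/1000 + 1) − 1000 = 1.03‰

1.0‰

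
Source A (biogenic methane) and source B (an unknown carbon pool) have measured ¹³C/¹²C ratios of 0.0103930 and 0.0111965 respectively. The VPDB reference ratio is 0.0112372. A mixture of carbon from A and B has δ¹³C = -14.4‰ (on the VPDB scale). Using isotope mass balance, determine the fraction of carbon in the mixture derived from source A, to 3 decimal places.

δ_A = (0.0103930/0.0112372 − 1)×1000 = (0.924875 − 1)×1000 = -75.125‰
δ_B = (0.0111965/0.0112372 − 1)×1000 = (0.996378 − 1)×1000 = -3.622‰
f_A = (δ_mix − δ_B)/(δ_A − δ_B) = (-14.4 − (-3.622))/(-75.125 − (-3.622))
f_A = -10.778 / -71.504 = 0.1507

0.151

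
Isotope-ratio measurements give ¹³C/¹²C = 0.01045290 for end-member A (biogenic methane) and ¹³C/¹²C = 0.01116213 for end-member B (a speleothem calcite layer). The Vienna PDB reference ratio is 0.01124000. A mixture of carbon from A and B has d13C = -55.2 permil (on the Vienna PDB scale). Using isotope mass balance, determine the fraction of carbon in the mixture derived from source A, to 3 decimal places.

δ_A = (0.01045290/0.01124000 − 1)×1000 = (0.929973 − 1)×1000 = -70.027 permil
δ_B = (0.01116213/0.01124000 − 1)×1000 = (0.993072 − 1)×1000 = -6.928 permil
f_A = (δ_mix − δ_B)/(δ_A − δ_B) = (-55.2 − (-6.928))/(-70.027 − (-6.928))
f_A = -48.272 / -63.099 = 0.7650

0.765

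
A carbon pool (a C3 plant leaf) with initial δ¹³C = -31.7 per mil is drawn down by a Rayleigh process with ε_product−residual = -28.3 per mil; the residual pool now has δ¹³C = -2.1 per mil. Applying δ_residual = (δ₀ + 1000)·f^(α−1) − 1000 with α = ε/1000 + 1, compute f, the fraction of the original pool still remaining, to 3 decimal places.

0.345

α − 1 = ε/1000 = -0.0283
(δ_res + 1000)/(δ₀ + 1000) = (-2.1 + 1000)/(-31.7 + 1000) = 997.9/968.3 = 1.030569
f = 1.030569^(1/-0.0283) = exp(ln(1.030569)/-0.0283) = exp(0.03011/-0.0283)
f = exp(-1.0640) = 0.3451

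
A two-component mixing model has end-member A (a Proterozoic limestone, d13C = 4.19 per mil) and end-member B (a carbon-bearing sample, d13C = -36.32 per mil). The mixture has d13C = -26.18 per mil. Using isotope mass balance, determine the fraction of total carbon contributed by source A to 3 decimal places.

0.250

δ_mix = f_A·δ_A + (1 − f_A)·δ_B  ⇒  f_A = (δ_mix − δ_B)/(δ_A − δ_B)
f_A = (-26.18 − (-36.32)) / (4.19 − (-36.32))
f_A = 10.14 / 40.51 = 0.2503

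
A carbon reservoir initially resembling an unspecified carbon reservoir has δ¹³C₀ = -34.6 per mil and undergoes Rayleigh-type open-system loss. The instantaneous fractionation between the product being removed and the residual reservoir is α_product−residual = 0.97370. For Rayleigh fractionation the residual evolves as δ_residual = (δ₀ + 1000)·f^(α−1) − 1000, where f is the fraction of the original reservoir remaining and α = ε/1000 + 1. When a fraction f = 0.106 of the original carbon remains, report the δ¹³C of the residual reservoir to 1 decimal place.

24.1 per mil

Rayleigh residual: δ_res = (δ₀ + 1000)·f^(α−1) − 1000
α − 1 = -0.02630
f^(α−1) = 0.106^(-0.02630) = 1.060802
δ_res = (-34.6 + 1000) × 1.060802 − 1000 = 1024.099 − 1000 = 24.10 per mil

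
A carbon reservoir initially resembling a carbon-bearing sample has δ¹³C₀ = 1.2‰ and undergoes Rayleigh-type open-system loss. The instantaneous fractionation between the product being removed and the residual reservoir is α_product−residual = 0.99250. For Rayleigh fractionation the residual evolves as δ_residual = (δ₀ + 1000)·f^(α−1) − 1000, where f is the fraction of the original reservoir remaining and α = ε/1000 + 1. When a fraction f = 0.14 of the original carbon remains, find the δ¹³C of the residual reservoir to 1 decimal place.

Rayleigh residual: δ_res = (δ₀ + 1000)·f^(α−1) − 1000
α − 1 = -0.00750
f^(α−1) = 0.14^(-0.00750) = 1.014855
δ_res = (1.2 + 1000) × 1.014855 − 1000 = 1016.073 − 1000 = 16.07‰

16.1‰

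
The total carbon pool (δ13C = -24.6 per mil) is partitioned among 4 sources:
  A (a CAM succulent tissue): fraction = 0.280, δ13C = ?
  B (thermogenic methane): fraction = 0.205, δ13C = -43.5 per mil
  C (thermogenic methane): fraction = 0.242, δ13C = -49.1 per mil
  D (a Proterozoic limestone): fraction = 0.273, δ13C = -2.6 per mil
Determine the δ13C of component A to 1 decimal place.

Isotope mass balance: δ_bulk = Σ fᵢ·δᵢ.
-24.6 = 0.280×δ_A + 0.205×(-43.5) + 0.242×(-49.1) + 0.273×(-2.6)
0.280·δ_A = -24.6 − (-21.509) = -3.091
δ_A = -3.091 / 0.280 = -11.04 per mil

-11.0 per mil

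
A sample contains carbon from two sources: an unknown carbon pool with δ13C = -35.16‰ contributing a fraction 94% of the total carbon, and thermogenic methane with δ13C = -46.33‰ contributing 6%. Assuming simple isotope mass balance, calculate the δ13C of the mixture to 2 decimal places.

δ_mix = f_A·δ_A + f_B·δ_B
δ_mix = 0.94 × (-35.16) + 0.06 × (-46.33)
δ_mix = -33.050 + -2.780 = -35.830‰

-35.83‰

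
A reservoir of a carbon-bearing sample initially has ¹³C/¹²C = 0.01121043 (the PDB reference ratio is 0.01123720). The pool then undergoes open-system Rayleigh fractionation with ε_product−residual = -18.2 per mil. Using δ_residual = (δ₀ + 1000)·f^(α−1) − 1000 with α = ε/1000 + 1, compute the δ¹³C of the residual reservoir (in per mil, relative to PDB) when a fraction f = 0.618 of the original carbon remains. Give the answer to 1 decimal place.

δ₀ = (0.01121043/0.01123720 − 1)×1000 = (0.997618 − 1)×1000 = -2.382 per mil
α − 1 = ε/1000 = -0.0182
f^(α−1) = 0.618^(-0.0182) = 1.008798
δ_res = (-2.382 + 1000) × 1.008798 − 1000 = 1006.394 − 1000 = 6.39 per mil

6.4 per mil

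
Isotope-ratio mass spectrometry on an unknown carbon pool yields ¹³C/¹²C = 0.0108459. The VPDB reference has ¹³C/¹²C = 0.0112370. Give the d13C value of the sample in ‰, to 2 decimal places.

d13C = (R_sample / R_standard − 1) × 1000
R_sample / R_standard = 0.0108459 / 0.0112370 = 0.965195
d13C = (0.965195 − 1) × 1000 = -34.805‰

-34.80‰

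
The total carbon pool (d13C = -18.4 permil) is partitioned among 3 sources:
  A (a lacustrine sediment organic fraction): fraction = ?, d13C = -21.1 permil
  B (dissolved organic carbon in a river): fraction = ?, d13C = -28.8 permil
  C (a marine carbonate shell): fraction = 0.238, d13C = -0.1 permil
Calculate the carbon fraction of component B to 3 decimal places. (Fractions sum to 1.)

0.298

Let f_B and f_A be the unknown fractions; fractions sum to 1 so f_B + f_A = 0.762.
Mass balance: Σ fᵢ·δᵢ = δ_bulk ⇒ f_B·(-28.8) + f_A·(-21.1) = -18.4 − (-0.024) = -18.376
Substitute f_A = 0.762 − f_B:
f_B·(-28.8 − -21.1) = -18.376 − 0.762×(-21.1) = -2.298
f_B = -2.298 / -7.7 = 0.2984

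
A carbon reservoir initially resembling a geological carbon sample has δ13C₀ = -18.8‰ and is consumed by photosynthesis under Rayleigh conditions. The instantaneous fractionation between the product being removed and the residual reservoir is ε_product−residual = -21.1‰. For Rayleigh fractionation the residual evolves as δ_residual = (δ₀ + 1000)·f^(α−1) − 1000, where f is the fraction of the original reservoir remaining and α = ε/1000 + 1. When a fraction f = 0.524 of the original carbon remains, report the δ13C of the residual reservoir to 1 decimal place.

Rayleigh residual: δ_res = (δ₀ + 1000)·f^(α−1) − 1000
α = ε/1000 + 1 = 0.97890, so α − 1 = -0.02110
f^(α−1) = 0.524^(-0.02110) = 1.013730
δ_res = (-18.8 + 1000) × 1.013730 − 1000 = 994.671 − 1000 = -5.33‰

-5.3‰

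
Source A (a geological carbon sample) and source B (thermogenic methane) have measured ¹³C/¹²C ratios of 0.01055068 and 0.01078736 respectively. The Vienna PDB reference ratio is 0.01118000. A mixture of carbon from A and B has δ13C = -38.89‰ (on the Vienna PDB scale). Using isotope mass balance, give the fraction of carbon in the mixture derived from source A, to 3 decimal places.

δ_A = (0.01055068/0.01118000 − 1)×1000 = (0.943710 − 1)×1000 = -56.290‰
δ_B = (0.01078736/0.01118000 − 1)×1000 = (0.964880 − 1)×1000 = -35.120‰
f_A = (δ_mix − δ_B)/(δ_A − δ_B) = (-38.89 − (-35.120))/(-56.290 − (-35.120))
f_A = -3.770 / -21.170 = 0.1781

0.178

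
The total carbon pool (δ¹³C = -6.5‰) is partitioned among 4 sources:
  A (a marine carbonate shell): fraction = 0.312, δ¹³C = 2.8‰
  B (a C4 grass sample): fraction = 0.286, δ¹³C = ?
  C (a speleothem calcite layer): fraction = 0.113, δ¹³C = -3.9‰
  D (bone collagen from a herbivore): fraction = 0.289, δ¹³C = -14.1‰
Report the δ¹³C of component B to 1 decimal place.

-10.0‰

Isotope mass balance: δ_bulk = Σ fᵢ·δᵢ.
-6.5 = 0.312×(2.8) + 0.286×δ_B + 0.113×(-3.9) + 0.289×(-14.1)
0.286·δ_B = -6.5 − (-3.642) = -2.858
δ_B = -2.858 / 0.286 = -9.99‰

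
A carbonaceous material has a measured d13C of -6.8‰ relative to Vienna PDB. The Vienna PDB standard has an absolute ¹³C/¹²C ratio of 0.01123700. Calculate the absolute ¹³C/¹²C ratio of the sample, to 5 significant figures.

0.011161

R_sample = R_standard × (d13C/1000 + 1)
R_sample = 0.01123700 × (-6.8/1000 + 1) = 0.01123700 × 0.993200
R_sample = 0.0111606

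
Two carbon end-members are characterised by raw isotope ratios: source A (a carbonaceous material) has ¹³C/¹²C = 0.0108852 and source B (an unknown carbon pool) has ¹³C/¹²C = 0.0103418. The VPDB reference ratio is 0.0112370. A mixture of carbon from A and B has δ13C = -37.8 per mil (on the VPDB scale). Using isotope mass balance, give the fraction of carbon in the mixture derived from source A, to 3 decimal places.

0.866

δ_A = (0.0108852/0.0112370 − 1)×1000 = (0.968693 − 1)×1000 = -31.307 per mil
δ_B = (0.0103418/0.0112370 − 1)×1000 = (0.920335 − 1)×1000 = -79.665 per mil
f_A = (δ_mix − δ_B)/(δ_A − δ_B) = (-37.8 − (-79.665))/(-31.307 − (-79.665))
f_A = 41.865 / 48.358 = 0.8657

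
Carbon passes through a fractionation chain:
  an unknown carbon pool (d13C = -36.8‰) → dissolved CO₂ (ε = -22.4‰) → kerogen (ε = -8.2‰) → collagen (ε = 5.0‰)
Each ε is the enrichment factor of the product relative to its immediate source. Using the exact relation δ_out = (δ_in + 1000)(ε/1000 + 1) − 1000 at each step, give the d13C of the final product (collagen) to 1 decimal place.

step 1: δ = (-36.80 + 1000)·(-22.4/1000 + 1) − 1000 = -58.38‰
step 2: δ = (-58.38 + 1000)·(-8.2/1000 + 1) − 1000 = -66.10‰
step 3: δ = (-66.10 + 1000)·(5.0/1000 + 1) − 1000 = -61.43‰

-61.4‰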